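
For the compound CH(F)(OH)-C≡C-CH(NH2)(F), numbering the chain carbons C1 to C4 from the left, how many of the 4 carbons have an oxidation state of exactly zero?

Tallying each carbon's bonds:
C1: 1C, 1H, 1O, 1F → 0 − 1 + 1 + 1 = +1
C2: 4C → 0 = 0
C3: 4C → 0 = 0
C4: 1C, 1H, 1N, 1F → 0 − 1 + 1 + 1 = +1
2 carbons (C2, C3) meet the condition.

2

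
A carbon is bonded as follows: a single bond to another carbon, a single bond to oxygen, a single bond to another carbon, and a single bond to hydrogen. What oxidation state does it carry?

The carbon has one bond to C (0), one bond to C (0), one bond to H (-1), one bond to O (+1).
Oxidation state = 0 + 0 − 1 + 1 = 0.

0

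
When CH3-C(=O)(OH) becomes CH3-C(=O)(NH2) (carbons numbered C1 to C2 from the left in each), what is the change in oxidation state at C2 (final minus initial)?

Before: C2 has 1 bond to C, 3 bonds to O → oxidation state +3.
After: C2 has 1 bond to C, 2 bonds to O, 1 bond to N → oxidation state +3.
Δ = +3 − (+3) = 0, so no net redox change at C2.

0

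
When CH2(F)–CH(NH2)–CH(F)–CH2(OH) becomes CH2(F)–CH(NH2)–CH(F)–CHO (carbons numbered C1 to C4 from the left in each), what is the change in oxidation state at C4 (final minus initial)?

+2

Before: C4 has 1 bond to C, 2 bonds to H, 1 bond to O → oxidation state -1.
After: C4 has 1 bond to C, 1 bond to H, 2 bonds to O → oxidation state +1.
Δ = +1 − (-1) = +2, so this is an oxidation at C4.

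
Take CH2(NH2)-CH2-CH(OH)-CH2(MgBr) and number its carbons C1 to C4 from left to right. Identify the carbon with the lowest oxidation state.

C4

Tallying each carbon's bonds:
C1: 1C, 2H, 1N → 0 − 2 + 1 = -1
C2: 2C, 2H → 0 − 2 = -2
C3: 2C, 1H, 1O → 0 − 1 + 1 = 0
C4: 1C, 2H, 1Mg → 0 − 2 − 1 = -3
The most reduced carbon is C4 at -3.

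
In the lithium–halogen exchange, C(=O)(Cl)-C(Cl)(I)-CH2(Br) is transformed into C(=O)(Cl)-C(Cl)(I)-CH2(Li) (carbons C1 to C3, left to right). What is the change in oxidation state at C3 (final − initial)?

-2

Before: C3 has 1 bond to C, 2 bonds to H, 1 bond to Br → oxidation state -1.
After: C3 has 1 bond to C, 2 bonds to H, 1 bond to Li → oxidation state -3.
Δ = -3 − (-1) = -2, so this is a reduction at C3.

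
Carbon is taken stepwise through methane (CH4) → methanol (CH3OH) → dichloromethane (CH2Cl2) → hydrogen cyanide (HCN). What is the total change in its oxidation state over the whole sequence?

+6

Carbon oxidation states along the series — methane: -4, methanol: -2, dichloromethane: 0, hydrogen cyanide: +2.
Net change = +2 − (-4) = +6.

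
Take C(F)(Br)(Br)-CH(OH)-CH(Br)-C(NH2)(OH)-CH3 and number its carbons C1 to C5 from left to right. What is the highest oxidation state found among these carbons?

+3

Count +1 for every bond to an atom more electronegative than carbon and −1 for every bond to one less electronegative; C–C bonds are 0. Tallying each carbon:
C1: 1C, 1F, 2Br → 0 + 1 + 2 = +3
C2: 2C, 1H, 1O → 0 − 1 + 1 = 0
C3: 2C, 1H, 1Br → 0 − 1 + 1 = 0
C4: 2C, 1O, 1N → 0 + 1 + 1 = +2
C5: 1C, 3H → 0 − 3 = -3
The highest value is +3.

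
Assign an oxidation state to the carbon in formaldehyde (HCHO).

0

Each bond to a more electronegative atom (O, N, halogen) counts +1, each bond to a less electronegative atom (H, metal, B, Si) counts −1, and each C–C bond counts 0.
The carbon has one bond to H (-1), one bond to H (-1), a double bond to O (2×+1 = +2).
Oxidation state = -1 − 1 + 2 = 0.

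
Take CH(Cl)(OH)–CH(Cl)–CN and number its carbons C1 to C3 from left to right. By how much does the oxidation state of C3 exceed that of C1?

+2

C3: 1C, 3N → 0 + 3 = +3
C1: 1C, 1H, 1O, 1Cl → 0 − 1 + 1 + 1 = +1
Difference: +3 − (+1) = +2.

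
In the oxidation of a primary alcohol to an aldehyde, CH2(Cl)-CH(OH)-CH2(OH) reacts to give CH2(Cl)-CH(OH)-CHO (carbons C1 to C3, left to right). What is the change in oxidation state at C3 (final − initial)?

+2

Before: C3 has 1 bond to C, 2 bonds to H, 1 bond to O → oxidation state -1.
After: C3 has 1 bond to C, 1 bond to H, 2 bonds to O → oxidation state +1.
Δ = +1 − (-1) = +2, so this is an oxidation at C3.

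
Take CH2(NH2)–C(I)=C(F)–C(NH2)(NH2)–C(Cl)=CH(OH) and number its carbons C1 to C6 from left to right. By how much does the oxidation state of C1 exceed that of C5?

C1: 1C, 2H, 1N → 0 − 2 + 1 = -1
C5: 3C, 1Cl → 0 + 1 = +1
Difference: -1 − (+1) = -2.

-2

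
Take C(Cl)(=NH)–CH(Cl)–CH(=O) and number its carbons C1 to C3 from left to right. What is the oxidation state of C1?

+3

C1 has one bond to C (0), one bond to Cl (+1), a double bond to N (2×+1 = +2).
Oxidation state = 0 + 1 + 2 = +3.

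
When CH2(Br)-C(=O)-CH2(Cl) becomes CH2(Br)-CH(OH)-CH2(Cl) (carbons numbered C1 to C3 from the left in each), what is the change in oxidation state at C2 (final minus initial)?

-2

Before: C2 has 2 bonds to C, 2 bonds to O → oxidation state +2.
After: C2 has 2 bonds to C, 1 bond to H, 1 bond to O → oxidation state 0.
Δ = 0 − (+2) = -2, so this is a reduction at C2.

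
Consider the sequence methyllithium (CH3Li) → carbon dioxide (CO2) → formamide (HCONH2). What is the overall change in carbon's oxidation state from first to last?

+6

Carbon oxidation states along the series — methyllithium: -4, carbon dioxide: +4, formamide: +2.
Net change = +2 − (-4) = +6.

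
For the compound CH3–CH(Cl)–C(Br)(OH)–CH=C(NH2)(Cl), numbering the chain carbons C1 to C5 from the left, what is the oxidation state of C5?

+2

Count +1 for every bond to an atom more electronegative than carbon and −1 for every bond to one less electronegative; C–C bonds are 0.
C5 has a double bond to C (2×0 = 0), one bond to N (+1), one bond to Cl (+1).
Oxidation state = 0 + 1 + 1 = +2.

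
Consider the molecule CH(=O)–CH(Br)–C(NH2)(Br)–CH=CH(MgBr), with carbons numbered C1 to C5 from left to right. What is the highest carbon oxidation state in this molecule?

+2

Tallying each carbon's bonds:
C1: 1C, 1H, 2O → 0 − 1 + 2 = +1
C2: 2C, 1H, 1Br → 0 − 1 + 1 = 0
C3: 2C, 1N, 1Br → 0 + 1 + 1 = +2
C4: 3C, 1H → 0 − 1 = -1
C5: 2C, 1H, 1Mg → 0 − 1 − 1 = -2
The highest value is +2.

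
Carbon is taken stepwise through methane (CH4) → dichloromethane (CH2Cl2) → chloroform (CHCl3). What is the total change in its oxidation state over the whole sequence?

+6

Carbon oxidation states along the series — methane: -4, dichloromethane: 0, chloroform: +2.
Net change = +2 − (-4) = +6.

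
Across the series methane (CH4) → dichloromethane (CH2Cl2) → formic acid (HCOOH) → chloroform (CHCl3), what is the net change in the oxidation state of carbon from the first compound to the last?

+6

Carbon oxidation states along the series — methane: -4, dichloromethane: 0, formic acid: +2, chloroform: +2.
Net change = +2 − (-4) = +6.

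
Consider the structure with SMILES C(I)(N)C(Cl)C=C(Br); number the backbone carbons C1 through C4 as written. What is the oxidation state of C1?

+1

Count +1 for every bond to an atom more electronegative than carbon and −1 for every bond to one less electronegative; C–C bonds are 0.
C1 has one bond to C (0), one bond to I (+1), one bond to H (-1), one bond to N (+1).
Oxidation state = 0 + 1 − 1 + 1 = +1.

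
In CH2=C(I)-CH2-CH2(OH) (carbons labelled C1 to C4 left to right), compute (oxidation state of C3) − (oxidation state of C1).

0

C3: 2C, 2H → 0 − 2 = -2
C1: 2C, 2H → 0 − 2 = -2
Difference: -2 − (-2) = 0.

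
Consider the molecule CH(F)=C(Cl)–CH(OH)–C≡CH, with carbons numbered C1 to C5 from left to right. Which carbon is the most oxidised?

C2

Tallying each carbon's bonds:
C1: 2C, 1H, 1F → 0 − 1 + 1 = 0
C2: 3C, 1Cl → 0 + 1 = +1
C3: 2C, 1H, 1O → 0 − 1 + 1 = 0
C4: 4C → 0 = 0
C5: 3C, 1H → 0 − 1 = -1
The most oxidised carbon is C2 at +1.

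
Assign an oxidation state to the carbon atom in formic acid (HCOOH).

+2

Each bond to a more electronegative atom (O, N, halogen) counts +1, each bond to a less electronegative atom (H, metal, B, Si) counts −1, and each C–C bond counts 0.
The carbon has one bond to H (-1), a double bond to O (2×+1 = +2), one bond to O (+1).
Oxidation state = -1 + 2 + 1 = +2.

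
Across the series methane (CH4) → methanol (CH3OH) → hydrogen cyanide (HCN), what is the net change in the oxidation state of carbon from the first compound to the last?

Carbon oxidation states along the series — methane: -4, methanol: -2, hydrogen cyanide: +2.
Net change = +2 − (-4) = +6.

+6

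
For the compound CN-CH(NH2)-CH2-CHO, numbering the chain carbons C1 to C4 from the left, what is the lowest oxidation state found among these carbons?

Tallying each carbon's bonds:
C1: 1C, 3N → 0 + 3 = +3
C2: 2C, 1H, 1N → 0 − 1 + 1 = 0
C3: 2C, 2H → 0 − 2 = -2
C4: 1C, 1H, 2O → 0 − 1 + 2 = +1
The lowest value is -2.

-2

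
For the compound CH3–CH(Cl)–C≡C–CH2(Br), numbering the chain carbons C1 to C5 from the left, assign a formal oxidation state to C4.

0

C4 has a triple bond to C (3×0 = 0), one bond to C (0).
Oxidation state = 0 + 0 = 0.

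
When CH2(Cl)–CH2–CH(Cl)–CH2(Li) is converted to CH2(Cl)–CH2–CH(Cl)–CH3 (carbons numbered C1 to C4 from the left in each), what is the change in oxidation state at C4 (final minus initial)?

Before: C4 has 1 bond to C, 2 bonds to H, 1 bond to Li → oxidation state -3.
After: C4 has 1 bond to C, 3 bonds to H → oxidation state -3.
Δ = -3 − (-3) = 0, so no net redox change at C4.

0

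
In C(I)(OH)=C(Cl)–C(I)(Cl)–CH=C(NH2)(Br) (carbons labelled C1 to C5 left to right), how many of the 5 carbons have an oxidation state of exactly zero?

Tallying each carbon's bonds:
C1: 2C, 1O, 1I → 0 + 1 + 1 = +2
C2: 3C, 1Cl → 0 + 1 = +1
C3: 2C, 1Cl, 1I → 0 + 1 + 1 = +2
C4: 3C, 1H → 0 − 1 = -1
C5: 2C, 1N, 1Br → 0 + 1 + 1 = +2
0 carbons meet the condition.

0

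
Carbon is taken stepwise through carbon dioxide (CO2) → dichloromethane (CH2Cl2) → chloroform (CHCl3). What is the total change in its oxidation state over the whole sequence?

-2

Carbon oxidation states along the series — carbon dioxide: +4, dichloromethane: 0, chloroform: +2.
Net change = +2 − (+4) = -2.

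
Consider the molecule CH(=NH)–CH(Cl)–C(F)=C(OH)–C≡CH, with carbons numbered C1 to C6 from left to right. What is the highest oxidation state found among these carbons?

Each bond to a more electronegative atom (O, N, halogen) counts +1, each bond to a less electronegative atom (H, metal, B, Si) counts −1, and each C–C bond counts 0. Tallying each carbon:
C1: 1C, 1H, 2N → 0 − 1 + 2 = +1
C2: 2C, 1H, 1Cl → 0 − 1 + 1 = 0
C3: 3C, 1F → 0 + 1 = +1
C4: 3C, 1O → 0 + 1 = +1
C5: 4C → 0 = 0
C6: 3C, 1H → 0 − 1 = -1
The highest value is +1.

+1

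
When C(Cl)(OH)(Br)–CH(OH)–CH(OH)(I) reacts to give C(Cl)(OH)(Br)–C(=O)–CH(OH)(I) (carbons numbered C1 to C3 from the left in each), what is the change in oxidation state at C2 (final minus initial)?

Before: C2 has 2 bonds to C, 1 bond to H, 1 bond to O → oxidation state 0.
After: C2 has 2 bonds to C, 2 bonds to O → oxidation state +2.
Δ = +2 − (0) = +2, so this is an oxidation at C2.

+2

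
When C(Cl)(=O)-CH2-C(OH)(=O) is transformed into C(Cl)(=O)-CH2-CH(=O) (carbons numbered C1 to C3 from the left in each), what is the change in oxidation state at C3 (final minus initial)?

Before: C3 has 1 bond to C, 3 bonds to O → oxidation state +3.
After: C3 has 1 bond to C, 1 bond to H, 2 bonds to O → oxidation state +1.
Δ = +1 − (+3) = -2, so this is a reduction at C3.

-2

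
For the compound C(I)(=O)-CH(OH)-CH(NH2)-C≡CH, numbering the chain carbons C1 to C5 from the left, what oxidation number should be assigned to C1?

C1 has one bond to C (0), one bond to I (+1), a double bond to O (2×+1 = +2).
Oxidation state = 0 + 1 + 2 = +3.

+3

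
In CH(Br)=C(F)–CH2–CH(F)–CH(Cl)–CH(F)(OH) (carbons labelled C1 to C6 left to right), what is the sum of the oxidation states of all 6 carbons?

Tallying each carbon's bonds:
C1: 2C, 1H, 1Br → 0 − 1 + 1 = 0
C2: 3C, 1F → 0 + 1 = +1
C3: 2C, 2H → 0 − 2 = -2
C4: 2C, 1H, 1F → 0 − 1 + 1 = 0
C5: 2C, 1H, 1Cl → 0 − 1 + 1 = 0
C6: 1C, 1H, 1O, 1F → 0 − 1 + 1 + 1 = +1
Sum = 0 + 1 − 2 + 0 + 0 + 1 = 0.

0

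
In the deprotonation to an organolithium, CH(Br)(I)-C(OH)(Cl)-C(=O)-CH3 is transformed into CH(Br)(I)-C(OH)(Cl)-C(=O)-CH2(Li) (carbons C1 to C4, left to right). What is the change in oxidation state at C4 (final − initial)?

Before: C4 has 1 bond to C, 3 bonds to H → oxidation state -3.
After: C4 has 1 bond to C, 2 bonds to H, 1 bond to Li → oxidation state -3.
Δ = -3 − (-3) = 0, so no net redox change at C4.

0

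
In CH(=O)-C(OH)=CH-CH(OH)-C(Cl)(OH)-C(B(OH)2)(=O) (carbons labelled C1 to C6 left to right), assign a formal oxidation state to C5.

Bonds to more-electronegative neighbours contribute +1 each, bonds to H or metals contribute −1 each, and C–C bonds contribute 0.
C5 has one bond to C (0), one bond to C (0), one bond to Cl (+1), one bond to O (+1).
Oxidation state = 0 + 0 + 1 + 1 = +2.

+2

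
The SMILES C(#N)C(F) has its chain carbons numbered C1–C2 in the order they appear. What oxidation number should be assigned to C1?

C1 has one bond to C (0), a triple bond to N (3×+1 = +3).
Oxidation state = 0 + 3 = +3.

+3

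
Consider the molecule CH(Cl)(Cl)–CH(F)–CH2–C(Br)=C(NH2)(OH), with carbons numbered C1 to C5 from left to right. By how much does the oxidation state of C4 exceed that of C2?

C4: 3C, 1Br → 0 + 1 = +1
C2: 2C, 1H, 1F → 0 − 1 + 1 = 0
Difference: +1 − (0) = +1.

+1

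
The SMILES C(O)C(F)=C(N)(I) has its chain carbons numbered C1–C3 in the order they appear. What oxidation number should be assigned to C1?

-1

Bonds to more-electronegative neighbours contribute +1 each, bonds to H or metals contribute −1 each, and C–C bonds contribute 0.
C1 has one bond to C (0), one bond to H (-1), one bond to H (-1), one bond to O (+1).
Oxidation state = 0 − 1 − 1 + 1 = -1.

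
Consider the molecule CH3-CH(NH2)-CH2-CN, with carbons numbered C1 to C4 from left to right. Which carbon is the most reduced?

C1

Each bond to a more electronegative atom (O, N, halogen) counts +1, each bond to a less electronegative atom (H, metal, B, Si) counts −1, and each C–C bond counts 0. Tallying each carbon:
C1: 1C, 3H → 0 − 3 = -3
C2: 2C, 1H, 1N → 0 − 1 + 1 = 0
C3: 2C, 2H → 0 − 2 = -2
C4: 1C, 3N → 0 + 3 = +3
The most reduced carbon is C1 at -3.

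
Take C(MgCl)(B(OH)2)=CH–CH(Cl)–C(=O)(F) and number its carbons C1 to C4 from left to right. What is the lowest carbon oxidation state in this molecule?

Each bond to a more electronegative atom (O, N, halogen) counts +1, each bond to a less electronegative atom (H, metal, B, Si) counts −1, and each C–C bond counts 0. Tallying each carbon:
C1: 2C, 1Mg, 1B → 0 − 1 − 1 = -2
C2: 3C, 1H → 0 − 1 = -1
C3: 2C, 1H, 1Cl → 0 − 1 + 1 = 0
C4: 1C, 2O, 1F → 0 + 2 + 1 = +3
The lowest value is -2.

-2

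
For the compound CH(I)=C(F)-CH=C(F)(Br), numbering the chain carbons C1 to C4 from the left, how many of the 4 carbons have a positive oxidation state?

2

Tallying each carbon's bonds:
C1: 2C, 1H, 1I → 0 − 1 + 1 = 0
C2: 3C, 1F → 0 + 1 = +1
C3: 3C, 1H → 0 − 1 = -1
C4: 2C, 1F, 1Br → 0 + 1 + 1 = +2
2 carbons (C2, C4) meet the condition.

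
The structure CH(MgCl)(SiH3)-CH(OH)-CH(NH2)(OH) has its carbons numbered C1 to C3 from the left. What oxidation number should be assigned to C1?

-3

Assign +1 per bond to O/N/halogen, −1 per bond to H or an electropositive element, and 0 per bond to carbon.
C1 has one bond to C (0), one bond to Mg (-1), one bond to H (-1), one bond to Si (-1).
Oxidation state = 0 − 1 − 1 − 1 = -3.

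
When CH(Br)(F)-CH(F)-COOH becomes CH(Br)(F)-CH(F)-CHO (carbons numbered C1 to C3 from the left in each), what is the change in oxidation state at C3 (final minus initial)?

-2

Before: C3 has 1 bond to C, 3 bonds to O → oxidation state +3.
After: C3 has 1 bond to C, 1 bond to H, 2 bonds to O → oxidation state +1.
Δ = +1 − (+3) = -2, so this is a reduction at C3.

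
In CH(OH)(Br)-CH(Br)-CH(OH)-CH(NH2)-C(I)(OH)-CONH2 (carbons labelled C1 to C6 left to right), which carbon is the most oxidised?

C6

Each bond to a more electronegative atom (O, N, halogen) counts +1, each bond to a less electronegative atom (H, metal, B, Si) counts −1, and each C–C bond counts 0. Tallying each carbon:
C1: 1C, 1H, 1O, 1Br → 0 − 1 + 1 + 1 = +1
C2: 2C, 1H, 1Br → 0 − 1 + 1 = 0
C3: 2C, 1H, 1O → 0 − 1 + 1 = 0
C4: 2C, 1H, 1N → 0 − 1 + 1 = 0
C5: 2C, 1O, 1I → 0 + 1 + 1 = +2
C6: 1C, 2O, 1N → 0 + 2 + 1 = +3
The most oxidised carbon is C6 at +3.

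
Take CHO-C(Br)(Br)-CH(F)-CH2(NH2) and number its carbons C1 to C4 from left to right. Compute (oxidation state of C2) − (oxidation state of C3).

C2: 2C, 2Br → 0 + 2 = +2
C3: 2C, 1H, 1F → 0 − 1 + 1 = 0
Difference: +2 − (0) = +2.

+2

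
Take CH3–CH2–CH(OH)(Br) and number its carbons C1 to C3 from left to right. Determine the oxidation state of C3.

+1

C3 has one bond to C (0), one bond to H (-1), one bond to O (+1), one bond to Br (+1).
Oxidation state = 0 − 1 + 1 + 1 = +1.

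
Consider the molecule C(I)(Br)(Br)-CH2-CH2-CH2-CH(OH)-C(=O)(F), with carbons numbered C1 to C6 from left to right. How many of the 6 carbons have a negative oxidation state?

Tallying each carbon's bonds:
C1: 1C, 2Br, 1I → 0 + 2 + 1 = +3
C2: 2C, 2H → 0 − 2 = -2
C3: 2C, 2H → 0 − 2 = -2
C4: 2C, 2H → 0 − 2 = -2
C5: 2C, 1H, 1O → 0 − 1 + 1 = 0
C6: 1C, 2O, 1F → 0 + 2 + 1 = +3
3 carbons (C2, C3, C4) meet the condition.

3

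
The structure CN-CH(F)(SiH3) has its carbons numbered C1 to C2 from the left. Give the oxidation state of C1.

+3

Assign +1 per bond to O/N/halogen, −1 per bond to H or an electropositive element, and 0 per bond to carbon.
C1 has one bond to C (0), a triple bond to N (3×+1 = +3).
Oxidation state = 0 + 3 = +3.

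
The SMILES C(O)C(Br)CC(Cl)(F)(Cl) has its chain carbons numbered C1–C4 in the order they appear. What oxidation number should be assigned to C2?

Each bond to a more electronegative atom (O, N, halogen) counts +1, each bond to a less electronegative atom (H, metal, B, Si) counts −1, and each C–C bond counts 0.
C2 has one bond to C (0), one bond to C (0), one bond to Br (+1), one bond to H (-1).
Oxidation state = 0 + 0 + 1 − 1 = 0.

0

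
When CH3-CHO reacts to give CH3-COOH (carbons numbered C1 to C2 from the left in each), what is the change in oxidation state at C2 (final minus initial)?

+2

Before: C2 has 1 bond to C, 1 bond to H, 2 bonds to O → oxidation state +1.
After: C2 has 1 bond to C, 3 bonds to O → oxidation state +3.
Δ = +3 − (+1) = +2, so this is an oxidation at C2.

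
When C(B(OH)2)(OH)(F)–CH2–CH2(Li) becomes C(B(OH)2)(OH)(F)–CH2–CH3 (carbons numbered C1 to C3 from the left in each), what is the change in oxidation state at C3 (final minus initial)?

Before: C3 has 1 bond to C, 2 bonds to H, 1 bond to Li → oxidation state -3.
After: C3 has 1 bond to C, 3 bonds to H → oxidation state -3.
Δ = -3 − (-3) = 0, so no net redox change at C3.

0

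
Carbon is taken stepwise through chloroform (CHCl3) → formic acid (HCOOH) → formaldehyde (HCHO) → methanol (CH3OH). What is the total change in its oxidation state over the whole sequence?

Carbon oxidation states along the series — chloroform: +2, formic acid: +2, formaldehyde: 0, methanol: -2.
Net change = -2 − (+2) = -4.

-4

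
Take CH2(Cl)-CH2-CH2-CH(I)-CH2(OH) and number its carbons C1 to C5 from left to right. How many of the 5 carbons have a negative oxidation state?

Assign +1 per bond to O/N/halogen, −1 per bond to H or an electropositive element, and 0 per bond to carbon. Tallying each carbon:
C1: 1C, 2H, 1Cl → 0 − 2 + 1 = -1
C2: 2C, 2H → 0 − 2 = -2
C3: 2C, 2H → 0 − 2 = -2
C4: 2C, 1H, 1I → 0 − 1 + 1 = 0
C5: 1C, 2H, 1O → 0 − 2 + 1 = -1
4 carbons (C1, C2, C3, C5) meet the condition.

4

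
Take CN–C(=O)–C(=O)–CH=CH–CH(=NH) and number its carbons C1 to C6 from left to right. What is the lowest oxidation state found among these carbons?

Count +1 for every bond to an atom more electronegative than carbon and −1 for every bond to one less electronegative; C–C bonds are 0. Tallying each carbon:
C1: 1C, 3N → 0 + 3 = +3
C2: 2C, 2O → 0 + 2 = +2
C3: 2C, 2O → 0 + 2 = +2
C4: 3C, 1H → 0 − 1 = -1
C5: 3C, 1H → 0 − 1 = -1
C6: 1C, 1H, 2N → 0 − 1 + 2 = +1
The lowest value is -1.

-1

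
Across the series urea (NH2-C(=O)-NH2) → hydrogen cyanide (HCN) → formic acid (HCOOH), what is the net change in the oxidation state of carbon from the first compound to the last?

Carbon oxidation states along the series — urea: +4, hydrogen cyanide: +2, formic acid: +2.
Net change = +2 − (+4) = -2.

-2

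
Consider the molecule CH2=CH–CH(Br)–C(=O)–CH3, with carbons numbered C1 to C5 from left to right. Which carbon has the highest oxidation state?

Tallying each carbon's bonds:
C1: 2C, 2H → 0 − 2 = -2
C2: 3C, 1H → 0 − 1 = -1
C3: 2C, 1H, 1Br → 0 − 1 + 1 = 0
C4: 2C, 2O → 0 + 2 = +2
C5: 1C, 3H → 0 − 3 = -3
The most oxidised carbon is C4 at +2.

C4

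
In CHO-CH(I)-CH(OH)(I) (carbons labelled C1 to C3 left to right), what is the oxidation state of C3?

Assign +1 per bond to O/N/halogen, −1 per bond to H or an electropositive element, and 0 per bond to carbon.
C3 has one bond to C (0), one bond to H (-1), one bond to O (+1), one bond to I (+1).
Oxidation state = 0 − 1 + 1 + 1 = +1.

+1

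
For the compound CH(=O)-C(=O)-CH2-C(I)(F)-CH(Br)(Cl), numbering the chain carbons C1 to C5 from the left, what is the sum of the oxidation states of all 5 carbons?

Tallying each carbon's bonds:
C1: 1C, 1H, 2O → 0 − 1 + 2 = +1
C2: 2C, 2O → 0 + 2 = +2
C3: 2C, 2H → 0 − 2 = -2
C4: 2C, 1F, 1I → 0 + 1 + 1 = +2
C5: 1C, 1H, 1Cl, 1Br → 0 − 1 + 1 + 1 = +1
Sum = +1 + 2 − 2 + 2 + 1 = +4.

+4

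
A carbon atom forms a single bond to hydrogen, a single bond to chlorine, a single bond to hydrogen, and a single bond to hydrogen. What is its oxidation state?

Assign +1 per bond to O/N/halogen, −1 per bond to H or an electropositive element, and 0 per bond to carbon.
The carbon has one bond to Cl (+1), one bond to H (-1), one bond to H (-1), one bond to H (-1).
Oxidation state = +1 − 1 − 1 − 1 = -2.

-2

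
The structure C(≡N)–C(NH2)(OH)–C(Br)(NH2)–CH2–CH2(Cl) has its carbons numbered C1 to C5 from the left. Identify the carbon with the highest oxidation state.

C1

Each bond to a more electronegative atom (O, N, halogen) counts +1, each bond to a less electronegative atom (H, metal, B, Si) counts −1, and each C–C bond counts 0. Tallying each carbon:
C1: 1C, 3N → 0 + 3 = +3
C2: 2C, 1O, 1N → 0 + 1 + 1 = +2
C3: 2C, 1N, 1Br → 0 + 1 + 1 = +2
C4: 2C, 2H → 0 − 2 = -2
C5: 1C, 2H, 1Cl → 0 − 2 + 1 = -1
The most oxidised carbon is C1 at +3.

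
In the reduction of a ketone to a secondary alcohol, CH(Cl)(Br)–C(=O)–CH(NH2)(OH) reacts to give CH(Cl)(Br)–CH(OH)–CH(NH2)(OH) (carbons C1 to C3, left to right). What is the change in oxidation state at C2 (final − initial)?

-2

Before: C2 has 2 bonds to C, 2 bonds to O → oxidation state +2.
After: C2 has 2 bonds to C, 1 bond to H, 1 bond to O → oxidation state 0.
Δ = 0 − (+2) = -2, so this is a reduction at C2.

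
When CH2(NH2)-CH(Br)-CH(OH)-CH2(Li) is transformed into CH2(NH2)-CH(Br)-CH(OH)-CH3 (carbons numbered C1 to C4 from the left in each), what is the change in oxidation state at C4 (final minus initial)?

0

Before: C4 has 1 bond to C, 2 bonds to H, 1 bond to Li → oxidation state -3.
After: C4 has 1 bond to C, 3 bonds to H → oxidation state -3.
Δ = -3 − (-3) = 0, so no net redox change at C4.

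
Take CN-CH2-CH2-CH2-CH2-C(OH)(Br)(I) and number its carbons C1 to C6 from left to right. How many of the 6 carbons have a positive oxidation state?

2

Tallying each carbon's bonds:
C1: 1C, 3N → 0 + 3 = +3
C2: 2C, 2H → 0 − 2 = -2
C3: 2C, 2H → 0 − 2 = -2
C4: 2C, 2H → 0 − 2 = -2
C5: 2C, 2H → 0 − 2 = -2
C6: 1C, 1O, 1Br, 1I → 0 + 1 + 1 + 1 = +3
2 carbons (C1, C6) meet the condition.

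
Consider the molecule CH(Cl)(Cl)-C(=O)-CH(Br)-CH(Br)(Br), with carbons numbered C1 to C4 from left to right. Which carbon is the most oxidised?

Tallying each carbon's bonds:
C1: 1C, 1H, 2Cl → 0 − 1 + 2 = +1
C2: 2C, 2O → 0 + 2 = +2
C3: 2C, 1H, 1Br → 0 − 1 + 1 = 0
C4: 1C, 1H, 2Br → 0 − 1 + 2 = +1
The most oxidised carbon is C2 at +2.

C2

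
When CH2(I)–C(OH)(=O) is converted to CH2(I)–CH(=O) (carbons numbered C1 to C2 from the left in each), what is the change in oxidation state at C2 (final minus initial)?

-2

Before: C2 has 1 bond to C, 3 bonds to O → oxidation state +3.
After: C2 has 1 bond to C, 1 bond to H, 2 bonds to O → oxidation state +1.
Δ = +1 − (+3) = -2, so this is a reduction at C2.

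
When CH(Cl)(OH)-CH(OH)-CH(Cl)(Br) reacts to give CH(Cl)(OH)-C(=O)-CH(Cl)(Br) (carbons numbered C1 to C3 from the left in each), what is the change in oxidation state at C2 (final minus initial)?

Before: C2 has 2 bonds to C, 1 bond to H, 1 bond to O → oxidation state 0.
After: C2 has 2 bonds to C, 2 bonds to O → oxidation state +2.
Δ = +2 − (0) = +2, so this is an oxidation at C2.

+2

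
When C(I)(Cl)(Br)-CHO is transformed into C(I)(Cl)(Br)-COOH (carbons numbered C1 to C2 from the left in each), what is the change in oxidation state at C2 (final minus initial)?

Before: C2 has 1 bond to C, 1 bond to H, 2 bonds to O → oxidation state +1.
After: C2 has 1 bond to C, 3 bonds to O → oxidation state +3.
Δ = +3 − (+1) = +2, so this is an oxidation at C2.

+2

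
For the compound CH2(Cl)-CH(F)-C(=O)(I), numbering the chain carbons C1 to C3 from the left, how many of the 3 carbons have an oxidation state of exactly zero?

Tallying each carbon's bonds:
C1: 1C, 2H, 1Cl → 0 − 2 + 1 = -1
C2: 2C, 1H, 1F → 0 − 1 + 1 = 0
C3: 1C, 2O, 1I → 0 + 2 + 1 = +3
1 carbon (C2) meets the condition.

1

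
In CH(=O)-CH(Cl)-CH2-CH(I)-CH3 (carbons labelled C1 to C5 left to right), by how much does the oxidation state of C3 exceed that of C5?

C3: 2C, 2H → 0 − 2 = -2
C5: 1C, 3H → 0 − 3 = -3
Difference: -2 − (-3) = +1.

+1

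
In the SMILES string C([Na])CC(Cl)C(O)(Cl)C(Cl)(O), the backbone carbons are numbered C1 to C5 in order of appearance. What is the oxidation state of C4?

C4 has one bond to C (0), one bond to C (0), one bond to O (+1), one bond to Cl (+1).
Oxidation state = 0 + 0 + 1 + 1 = +2.

+2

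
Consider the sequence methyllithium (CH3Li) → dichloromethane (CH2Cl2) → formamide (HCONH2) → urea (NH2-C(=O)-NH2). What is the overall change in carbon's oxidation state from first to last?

+8

Carbon oxidation states along the series — methyllithium: -4, dichloromethane: 0, formamide: +2, urea: +4.
Net change = +4 − (-4) = +8.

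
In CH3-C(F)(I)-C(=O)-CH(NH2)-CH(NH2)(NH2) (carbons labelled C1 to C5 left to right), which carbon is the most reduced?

Tallying each carbon's bonds:
C1: 1C, 3H → 0 − 3 = -3
C2: 2C, 1F, 1I → 0 + 1 + 1 = +2
C3: 2C, 2O → 0 + 2 = +2
C4: 2C, 1H, 1N → 0 − 1 + 1 = 0
C5: 1C, 1H, 2N → 0 − 1 + 2 = +1
The most reduced carbon is C1 at -3.

C1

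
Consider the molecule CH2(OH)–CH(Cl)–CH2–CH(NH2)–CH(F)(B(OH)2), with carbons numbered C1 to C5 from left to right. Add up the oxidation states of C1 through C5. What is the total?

Tallying each carbon's bonds:
C1: 1C, 2H, 1O → 0 − 2 + 1 = -1
C2: 2C, 1H, 1Cl → 0 − 1 + 1 = 0
C3: 2C, 2H → 0 − 2 = -2
C4: 2C, 1H, 1N → 0 − 1 + 1 = 0
C5: 1C, 1H, 1F, 1B → 0 − 1 + 1 − 1 = -1
Sum = -1 + 0 − 2 + 0 − 1 = -4.

-4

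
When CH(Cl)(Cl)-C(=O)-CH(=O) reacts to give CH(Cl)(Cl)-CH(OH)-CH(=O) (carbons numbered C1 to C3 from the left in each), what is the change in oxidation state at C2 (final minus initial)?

-2

Before: C2 has 2 bonds to C, 2 bonds to O → oxidation state +2.
After: C2 has 2 bonds to C, 1 bond to H, 1 bond to O → oxidation state 0.
Δ = 0 − (+2) = -2, so this is a reduction at C2.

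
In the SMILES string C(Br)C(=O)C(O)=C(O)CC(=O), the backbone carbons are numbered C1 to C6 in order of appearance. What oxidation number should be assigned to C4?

Count +1 for every bond to an atom more electronegative than carbon and −1 for every bond to one less electronegative; C–C bonds are 0.
C4 has a double bond to C (2×0 = 0), one bond to C (0), one bond to O (+1).
Oxidation state = 0 + 0 + 1 = +1.

+1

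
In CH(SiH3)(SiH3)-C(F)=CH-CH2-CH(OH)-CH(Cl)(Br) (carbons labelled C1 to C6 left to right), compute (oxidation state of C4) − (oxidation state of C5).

-2

C4: 2C, 2H → 0 − 2 = -2
C5: 2C, 1H, 1O → 0 − 1 + 1 = 0
Difference: -2 − (0) = -2.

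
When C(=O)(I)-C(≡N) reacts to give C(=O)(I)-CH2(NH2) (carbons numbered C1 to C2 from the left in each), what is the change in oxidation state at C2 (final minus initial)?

-4

Before: C2 has 1 bond to C, 3 bonds to N → oxidation state +3.
After: C2 has 1 bond to C, 2 bonds to H, 1 bond to N → oxidation state -1.
Δ = -1 − (+3) = -4, so this is a reduction at C2.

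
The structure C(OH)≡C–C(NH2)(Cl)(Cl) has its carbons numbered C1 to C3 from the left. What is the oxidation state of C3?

+3

C3 has one bond to C (0), one bond to N (+1), one bond to Cl (+1), one bond to Cl (+1).
Oxidation state = 0 + 1 + 1 + 1 = +3.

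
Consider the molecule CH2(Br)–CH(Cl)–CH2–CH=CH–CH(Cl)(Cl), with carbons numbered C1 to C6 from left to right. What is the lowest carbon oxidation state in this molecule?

-2

Assign +1 per bond to O/N/halogen, −1 per bond to H or an electropositive element, and 0 per bond to carbon. Tallying each carbon:
C1: 1C, 2H, 1Br → 0 − 2 + 1 = -1
C2: 2C, 1H, 1Cl → 0 − 1 + 1 = 0
C3: 2C, 2H → 0 − 2 = -2
C4: 3C, 1H → 0 − 1 = -1
C5: 3C, 1H → 0 − 1 = -1
C6: 1C, 1H, 2Cl → 0 − 1 + 2 = +1
The lowest value is -2.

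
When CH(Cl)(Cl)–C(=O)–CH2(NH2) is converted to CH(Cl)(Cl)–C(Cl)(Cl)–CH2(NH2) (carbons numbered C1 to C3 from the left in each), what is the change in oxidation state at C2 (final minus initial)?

0

Before: C2 has 2 bonds to C, 2 bonds to O → oxidation state +2.
After: C2 has 2 bonds to C, 2 bonds to Cl → oxidation state +2.
Δ = +2 − (+2) = 0, so no net redox change at C2.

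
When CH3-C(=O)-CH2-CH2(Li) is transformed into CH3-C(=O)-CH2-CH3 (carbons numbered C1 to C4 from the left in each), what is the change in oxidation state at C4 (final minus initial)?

0

Before: C4 has 1 bond to C, 2 bonds to H, 1 bond to Li → oxidation state -3.
After: C4 has 1 bond to C, 3 bonds to H → oxidation state -3.
Δ = -3 − (-3) = 0, so no net redox change at C4.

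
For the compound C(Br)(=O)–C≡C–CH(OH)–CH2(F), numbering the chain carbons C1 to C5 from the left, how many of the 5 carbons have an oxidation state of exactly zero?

3

Tallying each carbon's bonds:
C1: 1C, 2O, 1Br → 0 + 2 + 1 = +3
C2: 4C → 0 = 0
C3: 4C → 0 = 0
C4: 2C, 1H, 1O → 0 − 1 + 1 = 0
C5: 1C, 2H, 1F → 0 − 2 + 1 = -1
3 carbons (C2, C3, C4) meet the condition.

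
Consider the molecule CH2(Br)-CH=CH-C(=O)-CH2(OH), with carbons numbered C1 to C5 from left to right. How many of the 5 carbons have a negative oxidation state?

4

Tallying each carbon's bonds:
C1: 1C, 2H, 1Br → 0 − 2 + 1 = -1
C2: 3C, 1H → 0 − 1 = -1
C3: 3C, 1H → 0 − 1 = -1
C4: 2C, 2O → 0 + 2 = +2
C5: 1C, 2H, 1O → 0 − 2 + 1 = -1
4 carbons (C1, C2, C3, C5) meet the condition.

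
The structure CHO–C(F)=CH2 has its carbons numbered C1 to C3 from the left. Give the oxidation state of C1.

+1

C1 has one bond to C (0), one bond to H (-1), a double bond to O (2×+1 = +2).
Oxidation state = 0 − 1 + 2 = +1.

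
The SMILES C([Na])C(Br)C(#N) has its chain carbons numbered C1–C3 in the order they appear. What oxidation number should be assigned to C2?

0

Bonds to more-electronegative neighbours contribute +1 each, bonds to H or metals contribute −1 each, and C–C bonds contribute 0.
C2 has one bond to C (0), one bond to C (0), one bond to Br (+1), one bond to H (-1).
Oxidation state = 0 + 0 + 1 − 1 = 0.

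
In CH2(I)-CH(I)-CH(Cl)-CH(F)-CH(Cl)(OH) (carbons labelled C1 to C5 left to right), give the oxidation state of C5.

+1

C5 has one bond to C (0), one bond to Cl (+1), one bond to H (-1), one bond to O (+1).
Oxidation state = 0 + 1 − 1 + 1 = +1.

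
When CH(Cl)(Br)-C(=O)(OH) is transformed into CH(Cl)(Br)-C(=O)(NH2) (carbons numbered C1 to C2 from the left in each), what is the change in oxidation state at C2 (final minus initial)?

0

Before: C2 has 1 bond to C, 3 bonds to O → oxidation state +3.
After: C2 has 1 bond to C, 2 bonds to O, 1 bond to N → oxidation state +3.
Δ = +3 − (+3) = 0, so no net redox change at C2.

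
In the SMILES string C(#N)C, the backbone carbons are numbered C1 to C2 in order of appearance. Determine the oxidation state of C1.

Count +1 for every bond to an atom more electronegative than carbon and −1 for every bond to one less electronegative; C–C bonds are 0.
C1 has one bond to C (0), a triple bond to N (3×+1 = +3).
Oxidation state = 0 + 3 = +3.

+3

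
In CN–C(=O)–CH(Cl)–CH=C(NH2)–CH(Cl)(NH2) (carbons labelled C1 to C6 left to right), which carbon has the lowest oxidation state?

C4

Assign +1 per bond to O/N/halogen, −1 per bond to H or an electropositive element, and 0 per bond to carbon. Tallying each carbon:
C1: 1C, 3N → 0 + 3 = +3
C2: 2C, 2O → 0 + 2 = +2
C3: 2C, 1H, 1Cl → 0 − 1 + 1 = 0
C4: 3C, 1H → 0 − 1 = -1
C5: 3C, 1N → 0 + 1 = +1
C6: 1C, 1H, 1N, 1Cl → 0 − 1 + 1 + 1 = +1
The most reduced carbon is C4 at -1.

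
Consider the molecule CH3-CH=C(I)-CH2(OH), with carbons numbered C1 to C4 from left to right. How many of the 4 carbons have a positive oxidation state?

Tallying each carbon's bonds:
C1: 1C, 3H → 0 − 3 = -3
C2: 3C, 1H → 0 − 1 = -1
C3: 3C, 1I → 0 + 1 = +1
C4: 1C, 2H, 1O → 0 − 2 + 1 = -1
1 carbon (C3) meets the condition.

1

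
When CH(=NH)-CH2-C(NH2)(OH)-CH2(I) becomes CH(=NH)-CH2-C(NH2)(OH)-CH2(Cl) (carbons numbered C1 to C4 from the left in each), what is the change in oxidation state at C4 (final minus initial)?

Before: C4 has 1 bond to C, 2 bonds to H, 1 bond to I → oxidation state -1.
After: C4 has 1 bond to C, 2 bonds to H, 1 bond to Cl → oxidation state -1.
Δ = -1 − (-1) = 0, so no net redox change at C4.

0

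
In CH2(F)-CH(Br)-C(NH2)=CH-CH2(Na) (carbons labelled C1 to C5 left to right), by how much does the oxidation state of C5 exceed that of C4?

-2

C5: 1C, 2H, 1Na → 0 − 2 − 1 = -3
C4: 3C, 1H → 0 − 1 = -1
Difference: -3 − (-1) = -2.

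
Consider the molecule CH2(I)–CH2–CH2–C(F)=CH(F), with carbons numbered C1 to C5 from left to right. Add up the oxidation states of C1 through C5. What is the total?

Tallying each carbon's bonds:
C1: 1C, 2H, 1I → 0 − 2 + 1 = -1
C2: 2C, 2H → 0 − 2 = -2
C3: 2C, 2H → 0 − 2 = -2
C4: 3C, 1F → 0 + 1 = +1
C5: 2C, 1H, 1F → 0 − 1 + 1 = 0
Sum = -1 − 2 − 2 + 1 + 0 = -4.

-4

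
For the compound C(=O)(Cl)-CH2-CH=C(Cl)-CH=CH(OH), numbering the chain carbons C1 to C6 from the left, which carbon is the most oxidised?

C1

Assign +1 per bond to O/N/halogen, −1 per bond to H or an electropositive element, and 0 per bond to carbon. Tallying each carbon:
C1: 1C, 2O, 1Cl → 0 + 2 + 1 = +3
C2: 2C, 2H → 0 − 2 = -2
C3: 3C, 1H → 0 − 1 = -1
C4: 3C, 1Cl → 0 + 1 = +1
C5: 3C, 1H → 0 − 1 = -1
C6: 2C, 1H, 1O → 0 − 1 + 1 = 0
The most oxidised carbon is C1 at +3.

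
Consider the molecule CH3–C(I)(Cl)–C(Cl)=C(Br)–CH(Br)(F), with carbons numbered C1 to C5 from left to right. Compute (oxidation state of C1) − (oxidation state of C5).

-4

C1: 1C, 3H → 0 − 3 = -3
C5: 1C, 1H, 1F, 1Br → 0 − 1 + 1 + 1 = +1
Difference: -3 − (+1) = -4.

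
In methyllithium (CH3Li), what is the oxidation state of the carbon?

The carbon has one bond to H (-1), one bond to H (-1), one bond to H (-1), one bond to Li (-1).
Oxidation state = -1 − 1 − 1 − 1 = -4.

-4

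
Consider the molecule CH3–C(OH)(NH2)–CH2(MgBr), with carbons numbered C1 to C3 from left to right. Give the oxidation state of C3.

C3 has one bond to C (0), one bond to H (-1), one bond to Mg (-1), one bond to H (-1).
Oxidation state = 0 − 1 − 1 − 1 = -3.

-3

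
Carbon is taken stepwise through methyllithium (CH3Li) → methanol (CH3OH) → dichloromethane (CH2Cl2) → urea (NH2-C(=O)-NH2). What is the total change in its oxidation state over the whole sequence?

Carbon oxidation states along the series — methyllithium: -4, methanol: -2, dichloromethane: 0, urea: +4.
Net change = +4 − (-4) = +8.

+8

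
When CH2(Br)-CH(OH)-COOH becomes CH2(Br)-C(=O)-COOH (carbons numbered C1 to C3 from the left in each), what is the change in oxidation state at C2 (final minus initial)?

+2

Before: C2 has 2 bonds to C, 1 bond to H, 1 bond to O → oxidation state 0.
After: C2 has 2 bonds to C, 2 bonds to O → oxidation state +2.
Δ = +2 − (0) = +2, so this is an oxidation at C2.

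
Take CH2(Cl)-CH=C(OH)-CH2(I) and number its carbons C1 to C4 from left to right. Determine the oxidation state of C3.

+1

Each bond to a more electronegative atom (O, N, halogen) counts +1, each bond to a less electronegative atom (H, metal, B, Si) counts −1, and each C–C bond counts 0.
C3 has a double bond to C (2×0 = 0), one bond to C (0), one bond to O (+1).
Oxidation state = 0 + 0 + 1 = +1.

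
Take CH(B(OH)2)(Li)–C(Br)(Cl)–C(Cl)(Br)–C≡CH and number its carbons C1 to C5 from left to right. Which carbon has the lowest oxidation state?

Tallying each carbon's bonds:
C1: 1C, 1H, 1Li, 1B → 0 − 1 − 1 − 1 = -3
C2: 2C, 1Cl, 1Br → 0 + 1 + 1 = +2
C3: 2C, 1Cl, 1Br → 0 + 1 + 1 = +2
C4: 4C → 0 = 0
C5: 3C, 1H → 0 − 1 = -1
The most reduced carbon is C1 at -3.

C1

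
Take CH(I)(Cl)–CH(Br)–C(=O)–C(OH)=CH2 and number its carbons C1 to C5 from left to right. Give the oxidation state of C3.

+2

Bonds to more-electronegative neighbours contribute +1 each, bonds to H or metals contribute −1 each, and C–C bonds contribute 0.
C3 has one bond to C (0), one bond to C (0), a double bond to O (2×+1 = +2).
Oxidation state = 0 + 0 + 2 = +2.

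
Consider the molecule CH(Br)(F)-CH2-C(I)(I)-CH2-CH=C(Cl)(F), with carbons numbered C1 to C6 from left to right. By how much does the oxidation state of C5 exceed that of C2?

+1

C5: 3C, 1H → 0 − 1 = -1
C2: 2C, 2H → 0 − 2 = -2
Difference: -1 − (-2) = +1.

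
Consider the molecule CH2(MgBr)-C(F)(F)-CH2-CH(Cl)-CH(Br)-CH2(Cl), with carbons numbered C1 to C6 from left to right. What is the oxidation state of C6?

-1

C6 has one bond to C (0), one bond to Cl (+1), one bond to H (-1), one bond to H (-1).
Oxidation state = 0 + 1 − 1 − 1 = -1.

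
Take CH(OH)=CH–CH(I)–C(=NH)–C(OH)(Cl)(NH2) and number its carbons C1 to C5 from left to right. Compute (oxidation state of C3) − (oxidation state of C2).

+1

C3: 2C, 1H, 1I → 0 − 1 + 1 = 0
C2: 3C, 1H → 0 − 1 = -1
Difference: 0 − (-1) = +1.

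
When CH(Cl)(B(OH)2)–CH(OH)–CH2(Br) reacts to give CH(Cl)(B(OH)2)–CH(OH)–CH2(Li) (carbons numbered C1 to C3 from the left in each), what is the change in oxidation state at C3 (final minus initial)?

Before: C3 has 1 bond to C, 2 bonds to H, 1 bond to Br → oxidation state -1.
After: C3 has 1 bond to C, 2 bonds to H, 1 bond to Li → oxidation state -3.
Δ = -3 − (-1) = -2, so this is a reduction at C3.

-2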